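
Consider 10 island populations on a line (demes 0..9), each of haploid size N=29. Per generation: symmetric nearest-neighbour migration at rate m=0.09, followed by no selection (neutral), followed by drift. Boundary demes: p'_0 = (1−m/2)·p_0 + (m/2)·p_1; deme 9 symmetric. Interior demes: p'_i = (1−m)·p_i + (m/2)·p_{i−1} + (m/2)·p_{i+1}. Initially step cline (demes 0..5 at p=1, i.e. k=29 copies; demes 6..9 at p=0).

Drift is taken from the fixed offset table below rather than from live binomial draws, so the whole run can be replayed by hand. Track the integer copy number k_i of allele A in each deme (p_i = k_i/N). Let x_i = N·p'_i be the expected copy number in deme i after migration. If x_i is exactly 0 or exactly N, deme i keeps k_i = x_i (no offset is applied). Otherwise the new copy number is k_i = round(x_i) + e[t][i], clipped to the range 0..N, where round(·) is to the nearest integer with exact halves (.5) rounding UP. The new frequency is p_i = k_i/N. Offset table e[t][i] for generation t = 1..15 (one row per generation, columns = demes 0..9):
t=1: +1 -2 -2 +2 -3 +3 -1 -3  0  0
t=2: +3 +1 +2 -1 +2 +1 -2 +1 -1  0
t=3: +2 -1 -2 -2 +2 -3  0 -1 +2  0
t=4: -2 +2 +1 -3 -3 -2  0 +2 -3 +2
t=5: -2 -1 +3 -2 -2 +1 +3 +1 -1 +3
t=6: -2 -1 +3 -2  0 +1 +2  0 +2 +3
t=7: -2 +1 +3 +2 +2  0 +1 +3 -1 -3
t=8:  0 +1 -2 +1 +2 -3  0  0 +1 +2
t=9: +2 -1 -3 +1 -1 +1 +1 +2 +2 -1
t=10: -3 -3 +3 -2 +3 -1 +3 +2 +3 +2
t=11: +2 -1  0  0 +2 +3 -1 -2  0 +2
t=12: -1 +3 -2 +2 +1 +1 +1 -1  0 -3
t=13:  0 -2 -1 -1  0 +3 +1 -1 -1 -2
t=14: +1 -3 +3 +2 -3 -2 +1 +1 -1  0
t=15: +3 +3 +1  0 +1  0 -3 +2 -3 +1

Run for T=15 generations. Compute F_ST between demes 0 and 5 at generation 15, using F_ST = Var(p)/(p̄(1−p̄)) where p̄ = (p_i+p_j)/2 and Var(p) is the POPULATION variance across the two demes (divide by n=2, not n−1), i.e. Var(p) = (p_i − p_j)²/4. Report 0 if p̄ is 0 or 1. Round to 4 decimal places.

0.0943

t=0: k=[29 29 29 29 29 29 0 0 0 0]
t=1: x=[29.0000 29.0000 29.0000 29.0000 29.0000 27.6950 1.3050 0.0000 0.0000 0.0000] k=[29 29 29 29 29 29 0 0 0 0]
t=2: x=[29.0000 29.0000 29.0000 29.0000 29.0000 27.6950 1.3050 0.0000 0.0000 0.0000] k=[29 29 29 29 29 29 0 0 0 0]
t=3: x=[29.0000 29.0000 29.0000 29.0000 29.0000 27.6950 1.3050 0.0000 0.0000 0.0000] k=[29 29 29 29 29 25 1 0 0 0]
t=4: x=[29.0000 29.0000 29.0000 29.0000 28.8200 24.1000 2.0350 0.0450 0.0000 0.0000] k=[29 29 29 29 26 22 2 2 0 0]
t=5: x=[29.0000 29.0000 29.0000 28.8650 25.9550 21.2800 2.9000 1.9100 0.0900 0.0000] k=[29 29 29 27 24 22 6 3 0 0]
t=6: x=[29.0000 29.0000 28.9100 26.9550 24.0450 21.3700 6.5850 3.0000 0.1350 0.0000] k=[29 29 29 25 24 22 9 3 2 0]
t=7: x=[29.0000 29.0000 28.8200 25.1350 23.9550 21.5050 9.3150 3.2250 1.9550 0.0900] k=[29 29 29 27 26 22 10 6 1 0]
t=8: x=[29.0000 29.0000 28.9100 27.0450 25.8650 21.6400 10.3600 5.9550 1.1800 0.0450] k=[29 29 27 28 28 19 10 6 2 2]
t=9: x=[29.0000 28.9100 27.1350 27.9550 27.5950 19.0000 10.2250 6.0000 2.1800 2.0000] k=[29 28 24 29 27 20 11 8 4 1]
t=10: x=[28.9550 27.8650 24.4050 28.6850 26.7750 19.9100 11.2700 7.9550 4.0450 1.1350] k=[26 25 27 27 29 19 14 10 7 3]
t=11: x=[25.9550 25.1350 26.9100 27.0900 28.4600 19.2250 14.0450 10.0450 6.9550 3.1800] k=[28 24 27 27 29 22 13 8 7 5]
t=12: x=[27.8200 24.3150 26.8650 27.0900 28.5950 21.9100 13.1800 8.1800 6.9550 5.0900] k=[27 27 25 29 29 23 14 7 7 2]
t=13: x=[27.0000 26.9100 25.2700 28.8200 28.7300 22.8650 14.0900 7.3150 6.7750 2.2250] k=[27 25 24 28 29 26 15 6 6 0]
t=14: x=[26.9100 25.0450 24.2250 27.8650 28.8200 25.6400 15.0900 6.4050 5.7300 0.2700] k=[28 22 27 29 26 24 16 7 5 0]
t=15: x=[27.7300 22.4950 26.8650 28.7750 26.0450 23.7300 15.9550 7.3150 4.8650 0.2250] k=[29 25 28 29 27 24 13 9 2 1]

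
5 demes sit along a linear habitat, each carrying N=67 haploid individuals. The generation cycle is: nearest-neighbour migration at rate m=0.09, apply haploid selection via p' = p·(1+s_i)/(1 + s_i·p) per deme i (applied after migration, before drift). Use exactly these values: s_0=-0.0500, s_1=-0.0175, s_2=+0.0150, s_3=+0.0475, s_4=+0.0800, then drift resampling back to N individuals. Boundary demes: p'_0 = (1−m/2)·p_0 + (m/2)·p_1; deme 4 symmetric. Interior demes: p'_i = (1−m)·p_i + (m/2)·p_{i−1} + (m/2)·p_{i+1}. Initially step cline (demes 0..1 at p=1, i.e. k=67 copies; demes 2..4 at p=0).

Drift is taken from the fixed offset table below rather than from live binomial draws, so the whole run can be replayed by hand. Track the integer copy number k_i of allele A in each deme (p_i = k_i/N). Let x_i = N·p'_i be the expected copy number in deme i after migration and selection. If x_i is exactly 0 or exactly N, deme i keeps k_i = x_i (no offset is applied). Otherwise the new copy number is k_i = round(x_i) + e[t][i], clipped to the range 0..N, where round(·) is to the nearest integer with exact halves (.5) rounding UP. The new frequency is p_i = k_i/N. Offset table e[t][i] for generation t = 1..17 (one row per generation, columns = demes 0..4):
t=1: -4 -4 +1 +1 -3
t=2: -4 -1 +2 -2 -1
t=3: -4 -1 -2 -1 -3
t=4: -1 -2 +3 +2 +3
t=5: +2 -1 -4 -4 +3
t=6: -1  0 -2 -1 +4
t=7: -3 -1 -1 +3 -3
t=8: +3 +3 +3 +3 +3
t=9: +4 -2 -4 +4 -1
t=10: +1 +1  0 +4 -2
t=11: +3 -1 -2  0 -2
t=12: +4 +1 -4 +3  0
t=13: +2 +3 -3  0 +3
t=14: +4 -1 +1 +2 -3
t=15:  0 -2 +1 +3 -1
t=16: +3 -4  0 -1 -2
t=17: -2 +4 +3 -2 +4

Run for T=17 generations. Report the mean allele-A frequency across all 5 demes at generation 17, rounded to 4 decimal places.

0.4627

t=0: k=[67 67 0 0 0]
t=1: x=[67.0000 63.9338 3.0582 0.0000 0.0000] k=[67 60 4 0 0]
t=2: x=[66.6685 57.6539 6.4260 0.1885 0.0000] k=[63 57 8 0 0]
t=3: x=[62.5203 54.8908 9.9707 0.3770 0.0000] k=[59 54 8 0 0]
t=4: x=[58.3977 51.9500 9.8343 0.3770 0.0000] k=[57 50 13 2 0]
t=5: x=[56.2294 48.4138 14.3371 2.5149 0.0972] k=[58 47 10 0 3]
t=6: x=[57.0793 45.5735 11.3547 0.6125 3.0837] k=[56 46 9 0 7]
t=7: x=[55.0548 44.5221 10.3900 0.7538 7.1626] k=[52 44 9 4 4]
t=8: x=[51.0243 42.5113 10.4810 4.4125 4.2995] k=[54 46 13 7 7]
t=9: x=[53.0829 44.6126 14.3825 7.5763 7.4973] k=[57 43 10 12 6]
t=10: x=[55.9032 41.8684 11.7183 12.0931 6.7213] k=[57 43 12 16 5]
t=11: x=[55.9032 41.9588 13.7369 15.8804 5.8959] k=[59 41 12 16 4]
t=12: x=[57.7901 40.2217 13.6461 15.8343 4.8768] k=[62 41 10 19 5]
t=13: x=[60.7712 40.2669 11.9454 18.5817 6.0398] k=[63 43 9 19 9]
t=14: x=[61.8619 42.0944 11.1174 18.7195 10.0921] k=[66 41 12 21 7]
t=15: x=[64.7669 40.5379 13.8731 20.6215 8.1660] k=[65 39 15 24 7]
t=16: x=[63.6714 38.8021 16.6707 23.5335 8.3092] k=[67 35 17 23 6]
t=17: x=[65.4859 35.3353 18.2772 22.6555 7.2477] k=[63 39 21 21 11]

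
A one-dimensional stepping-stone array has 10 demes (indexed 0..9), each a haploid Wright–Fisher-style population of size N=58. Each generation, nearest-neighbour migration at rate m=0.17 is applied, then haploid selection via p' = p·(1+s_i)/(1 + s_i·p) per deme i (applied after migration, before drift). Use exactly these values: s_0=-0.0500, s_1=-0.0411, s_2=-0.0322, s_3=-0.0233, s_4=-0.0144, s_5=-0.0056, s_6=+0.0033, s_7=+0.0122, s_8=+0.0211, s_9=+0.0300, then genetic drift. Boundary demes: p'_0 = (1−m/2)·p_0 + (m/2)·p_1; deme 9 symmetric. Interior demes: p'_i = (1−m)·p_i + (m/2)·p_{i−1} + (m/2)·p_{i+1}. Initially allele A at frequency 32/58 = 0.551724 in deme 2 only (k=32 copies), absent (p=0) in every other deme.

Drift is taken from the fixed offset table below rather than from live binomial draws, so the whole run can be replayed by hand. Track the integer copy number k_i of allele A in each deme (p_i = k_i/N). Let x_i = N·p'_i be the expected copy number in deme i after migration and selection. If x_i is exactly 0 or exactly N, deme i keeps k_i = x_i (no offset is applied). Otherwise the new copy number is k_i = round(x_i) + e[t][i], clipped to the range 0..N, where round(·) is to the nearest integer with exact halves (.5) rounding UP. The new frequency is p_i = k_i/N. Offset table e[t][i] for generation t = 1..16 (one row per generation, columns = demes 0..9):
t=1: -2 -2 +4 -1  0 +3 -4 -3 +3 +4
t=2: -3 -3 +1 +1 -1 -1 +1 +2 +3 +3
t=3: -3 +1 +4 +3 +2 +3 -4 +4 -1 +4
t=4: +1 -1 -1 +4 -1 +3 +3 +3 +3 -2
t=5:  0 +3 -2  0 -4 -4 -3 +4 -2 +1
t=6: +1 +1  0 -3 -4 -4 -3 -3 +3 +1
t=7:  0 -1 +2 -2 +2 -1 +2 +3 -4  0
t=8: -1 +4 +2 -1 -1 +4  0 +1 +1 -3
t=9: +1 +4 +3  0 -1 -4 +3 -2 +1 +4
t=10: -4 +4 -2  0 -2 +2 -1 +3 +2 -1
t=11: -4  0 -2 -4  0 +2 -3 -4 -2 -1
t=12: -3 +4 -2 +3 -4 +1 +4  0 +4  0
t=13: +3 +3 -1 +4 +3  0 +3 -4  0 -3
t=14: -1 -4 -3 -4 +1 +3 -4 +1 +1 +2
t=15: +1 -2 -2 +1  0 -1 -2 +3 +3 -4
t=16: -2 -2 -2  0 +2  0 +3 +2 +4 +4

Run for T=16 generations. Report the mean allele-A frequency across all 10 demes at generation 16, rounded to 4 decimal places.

0.0845

t=0: k=[0 0 32 0 0 0 0 0 0 0]
t=1: x=[0.0000 2.6132 26.0895 2.6595 0.0000 0.0000 0.0000 0.0000 0.0000 0.0000] k=[0 1 30 2 0 0 0 0 0 0]
t=2: x=[0.0808 3.2489 24.6898 4.1189 0.1676 0.0000 0.0000 0.0000 0.0000 0.0000] k=[0 0 26 5 0 0 0 0 0 0]
t=3: x=[0.0000 2.1225 21.5598 6.2277 0.4189 0.0000 0.0000 0.0000 0.0000 0.0000] k=[0 3 26 9 2 0 0 0 0 0]
t=4: x=[0.2423 4.5219 22.1502 9.6587 2.3915 0.1691 0.0000 0.0000 0.0000 0.0000] k=[1 4 21 14 1 3 0 0 0 0]
t=5: x=[1.1935 4.9951 18.5447 13.2475 2.2435 2.5612 0.2558 0.0000 0.0000 0.0000] k=[1 8 17 13 0 0 0 0 0 0]
t=6: x=[1.5173 7.8798 15.5201 12.0089 1.0894 0.0000 0.0000 0.0000 0.0000 0.0000] k=[3 9 16 9 0 0 0 0 0 0]
t=7: x=[3.3446 8.7681 14.4519 8.6550 0.7541 0.0000 0.0000 0.0000 0.0000 0.0000] k=[3 8 16 7 3 0 0 0 0 0]
t=8: x=[3.2634 7.9623 14.2011 7.2737 3.0429 0.2536 0.0000 0.0000 0.0000 0.0000] k=[2 12 16 6 2 4 0 0 0 0]
t=9: x=[2.7142 11.1082 14.4519 6.3750 2.4754 3.4716 0.3411 0.0000 0.0000 0.0000] k=[4 15 17 6 1 0 3 0 0 0]
t=10: x=[4.7083 13.7890 15.5201 6.3750 1.3211 0.3381 2.4979 0.2581 0.0000 0.0000] k=[1 18 14 6 0 2 1 3 0 0]
t=11: x=[2.3277 15.7293 13.3212 6.0412 0.6703 1.7355 1.2591 2.6050 0.2604 0.0000] k=[0 16 11 2 1 4 0 0 0 0]
t=12: x=[1.2935 13.7695 10.3782 2.6204 1.3211 3.3870 0.3411 0.0000 0.0000 0.0000] k=[0 18 8 6 0 4 4 0 0 0]
t=13: x=[1.4554 15.1457 8.4412 5.5407 0.8379 3.6408 3.6713 0.3441 0.0000 0.0000] k=[4 18 7 10 4 4 7 0 0 0]
t=14: x=[4.9527 15.3957 7.9625 9.0534 4.4500 4.2329 6.1681 0.6022 0.0000 0.0000] k=[4 11 5 5 5 7 2 2 0 0]
t=15: x=[4.3826 9.5553 5.3489 4.8933 5.1021 6.3731 2.4327 1.8516 0.1736 0.0000] k=[5 8 3 6 5 5 0 5 3 0]
t=16: x=[5.0150 7.0557 3.5688 5.5407 5.0181 4.5514 0.8528 4.4546 2.9734 0.2626] k=[3 5 2 6 7 5 4 6 7 4]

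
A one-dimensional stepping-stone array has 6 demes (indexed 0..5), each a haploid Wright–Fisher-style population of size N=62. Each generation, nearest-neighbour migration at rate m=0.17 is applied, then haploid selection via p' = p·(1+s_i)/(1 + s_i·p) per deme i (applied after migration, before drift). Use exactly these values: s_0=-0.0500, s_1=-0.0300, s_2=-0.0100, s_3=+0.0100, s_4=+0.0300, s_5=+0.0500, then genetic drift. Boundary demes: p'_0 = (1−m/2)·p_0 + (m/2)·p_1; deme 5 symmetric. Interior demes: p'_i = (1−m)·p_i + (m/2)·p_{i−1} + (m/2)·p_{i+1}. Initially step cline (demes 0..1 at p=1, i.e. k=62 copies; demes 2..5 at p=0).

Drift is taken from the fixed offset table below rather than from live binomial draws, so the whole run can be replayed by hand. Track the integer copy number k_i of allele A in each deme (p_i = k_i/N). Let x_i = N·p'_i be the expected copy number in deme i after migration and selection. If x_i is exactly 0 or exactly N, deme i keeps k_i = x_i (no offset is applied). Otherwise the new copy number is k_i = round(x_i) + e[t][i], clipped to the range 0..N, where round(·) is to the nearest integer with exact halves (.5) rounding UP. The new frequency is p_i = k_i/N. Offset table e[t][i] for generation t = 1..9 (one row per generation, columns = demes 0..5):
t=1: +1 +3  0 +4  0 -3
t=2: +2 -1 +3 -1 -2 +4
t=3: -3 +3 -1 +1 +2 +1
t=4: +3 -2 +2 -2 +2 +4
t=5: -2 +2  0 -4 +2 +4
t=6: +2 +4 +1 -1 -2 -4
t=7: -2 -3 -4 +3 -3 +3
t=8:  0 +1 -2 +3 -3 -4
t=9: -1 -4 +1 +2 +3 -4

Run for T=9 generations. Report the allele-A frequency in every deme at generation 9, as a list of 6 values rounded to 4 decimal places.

t=0: k=[62 62 0 0 0 0]
t=1: x=[62.0000 56.5813 5.2217 0.0000 0.0000 0.0000] k=[62 60 5 0 0 0]
t=2: x=[61.8211 55.3155 9.1712 0.4292 0.0000 0.0000] k=[62 54 12 0 0 0]
t=3: x=[61.2846 50.8339 14.4384 1.0300 0.0000 0.0000] k=[58 54 13 2 0 0]
t=4: x=[57.4483 50.5738 15.4332 2.7914 0.1751 0.0000] k=[60 49 17 1 2 0]
t=5: x=[58.9182 46.8693 18.2304 2.4685 1.7958 0.1785] k=[57 49 18 0 4 4]
t=6: x=[56.0497 46.6966 18.9724 1.8881 3.7631 4.1865] k=[58 51 20 1 2 0]
t=7: x=[57.1820 48.6436 20.8806 2.7258 1.7958 0.1785] k=[55 46 17 6 0 3]
t=8: x=[53.8798 43.9123 18.3997 6.4825 0.7877 2.8759] k=[54 45 16 9 0 0]
t=9: x=[52.8418 42.8998 17.7424 8.9056 0.7877 0.0000] k=[52 39 19 11 4 0]

[0.8387, 0.6290, 0.3065, 0.1774, 0.0645, 0.0000]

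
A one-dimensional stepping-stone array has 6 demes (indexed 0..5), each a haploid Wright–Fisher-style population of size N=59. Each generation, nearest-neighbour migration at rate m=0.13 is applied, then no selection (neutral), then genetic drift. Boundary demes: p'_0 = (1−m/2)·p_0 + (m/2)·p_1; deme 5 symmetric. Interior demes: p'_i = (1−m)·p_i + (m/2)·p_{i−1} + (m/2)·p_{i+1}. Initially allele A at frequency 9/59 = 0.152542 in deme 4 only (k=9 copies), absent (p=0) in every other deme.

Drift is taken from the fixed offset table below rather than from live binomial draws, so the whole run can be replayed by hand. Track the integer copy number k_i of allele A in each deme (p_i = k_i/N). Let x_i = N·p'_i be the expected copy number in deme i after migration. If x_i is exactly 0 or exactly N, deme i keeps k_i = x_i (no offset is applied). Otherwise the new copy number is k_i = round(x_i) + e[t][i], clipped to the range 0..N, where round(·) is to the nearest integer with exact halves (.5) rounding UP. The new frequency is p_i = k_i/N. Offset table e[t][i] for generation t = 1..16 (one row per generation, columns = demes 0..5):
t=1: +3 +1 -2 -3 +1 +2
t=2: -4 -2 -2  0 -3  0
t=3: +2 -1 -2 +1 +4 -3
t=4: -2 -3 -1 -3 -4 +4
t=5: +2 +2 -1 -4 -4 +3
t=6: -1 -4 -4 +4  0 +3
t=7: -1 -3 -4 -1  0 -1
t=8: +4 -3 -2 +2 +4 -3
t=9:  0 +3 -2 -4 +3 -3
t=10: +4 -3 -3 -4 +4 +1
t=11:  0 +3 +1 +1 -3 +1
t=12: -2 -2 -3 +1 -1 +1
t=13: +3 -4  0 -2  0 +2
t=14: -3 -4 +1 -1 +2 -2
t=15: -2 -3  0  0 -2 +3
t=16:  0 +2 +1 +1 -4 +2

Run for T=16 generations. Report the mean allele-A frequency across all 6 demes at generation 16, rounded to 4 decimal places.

t=0: k=[0 0 0 0 9 0]
t=1: x=[0.0000 0.0000 0.0000 0.5850 7.8300 0.5850] k=[0 0 0 0 9 3]
t=2: x=[0.0000 0.0000 0.0000 0.5850 8.0250 3.3900] k=[0 0 0 1 5 3]
t=3: x=[0.0000 0.0000 0.0650 1.1950 4.6100 3.1300] k=[0 0 0 2 9 0]
t=4: x=[0.0000 0.0000 0.1300 2.3250 7.9600 0.5850] k=[0 0 0 0 4 5]
t=5: x=[0.0000 0.0000 0.0000 0.2600 3.8050 4.9350] k=[0 0 0 0 0 8]
t=6: x=[0.0000 0.0000 0.0000 0.0000 0.5200 7.4800] k=[0 0 0 0 1 10]
t=7: x=[0.0000 0.0000 0.0000 0.0650 1.5200 9.4150] k=[0 0 0 0 2 8]
t=8: x=[0.0000 0.0000 0.0000 0.1300 2.2600 7.6100] k=[0 0 0 2 6 5]
t=9: x=[0.0000 0.0000 0.1300 2.1300 5.6750 5.0650] k=[0 0 0 0 9 2]
t=10: x=[0.0000 0.0000 0.0000 0.5850 7.9600 2.4550] k=[0 0 0 0 12 3]
t=11: x=[0.0000 0.0000 0.0000 0.7800 10.6350 3.5850] k=[0 0 0 2 8 5]
t=12: x=[0.0000 0.0000 0.1300 2.2600 7.4150 5.1950] k=[0 0 0 3 6 6]
t=13: x=[0.0000 0.0000 0.1950 3.0000 5.8050 6.0000] k=[0 0 0 1 6 8]
t=14: x=[0.0000 0.0000 0.0650 1.2600 5.8050 7.8700] k=[0 0 1 0 8 6]
t=15: x=[0.0000 0.0650 0.8700 0.5850 7.3500 6.1300] k=[0 0 1 1 5 9]
t=16: x=[0.0000 0.0650 0.9350 1.2600 5.0000 8.7400] k=[0 2 2 2 1 11]

0.0508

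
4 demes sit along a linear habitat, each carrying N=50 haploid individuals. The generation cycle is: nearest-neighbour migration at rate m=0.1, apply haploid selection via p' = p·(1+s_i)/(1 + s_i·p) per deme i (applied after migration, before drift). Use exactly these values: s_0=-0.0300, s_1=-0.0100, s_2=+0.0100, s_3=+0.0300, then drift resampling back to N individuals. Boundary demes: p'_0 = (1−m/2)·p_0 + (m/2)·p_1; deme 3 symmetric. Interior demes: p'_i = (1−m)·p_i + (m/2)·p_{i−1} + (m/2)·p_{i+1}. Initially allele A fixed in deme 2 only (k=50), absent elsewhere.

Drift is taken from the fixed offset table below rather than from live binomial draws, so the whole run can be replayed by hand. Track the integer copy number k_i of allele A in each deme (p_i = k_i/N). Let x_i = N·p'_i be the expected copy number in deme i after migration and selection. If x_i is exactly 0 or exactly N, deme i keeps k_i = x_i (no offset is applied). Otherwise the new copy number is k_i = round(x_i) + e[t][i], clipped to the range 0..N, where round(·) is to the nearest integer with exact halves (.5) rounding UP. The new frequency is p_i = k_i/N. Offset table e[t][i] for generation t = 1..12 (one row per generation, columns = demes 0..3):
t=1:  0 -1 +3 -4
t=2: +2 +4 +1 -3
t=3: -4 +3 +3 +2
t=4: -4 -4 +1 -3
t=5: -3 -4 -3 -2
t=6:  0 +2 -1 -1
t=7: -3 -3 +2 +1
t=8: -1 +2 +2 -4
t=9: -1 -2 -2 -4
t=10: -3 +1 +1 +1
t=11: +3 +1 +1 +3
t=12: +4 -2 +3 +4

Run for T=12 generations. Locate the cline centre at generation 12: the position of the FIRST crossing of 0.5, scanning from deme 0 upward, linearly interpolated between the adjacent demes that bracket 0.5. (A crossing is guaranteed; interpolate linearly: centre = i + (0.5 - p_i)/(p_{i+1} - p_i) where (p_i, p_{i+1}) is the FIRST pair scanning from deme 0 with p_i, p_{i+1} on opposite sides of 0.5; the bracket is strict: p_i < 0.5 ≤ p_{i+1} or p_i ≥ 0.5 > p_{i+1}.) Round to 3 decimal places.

t=0: k=[0 0 50 0]
t=1: x=[0.0000 2.4762 45.0446 2.5711] k=[0 1 48 0]
t=2: x=[0.0485 3.2692 43.3079 2.4684] k=[2 7 44 0]
t=3: x=[2.1855 8.5287 40.0297 2.2630] k=[0 12 43 4]
t=4: x=[0.5822 12.8538 39.5823 6.1067] k=[0 9 41 3]
t=5: x=[0.4366 10.0689 37.5931 5.0322] k=[0 6 35 3]
t=6: x=[0.2911 7.0886 32.0646 4.7250] k=[0 9 31 4]
t=7: x=[0.4366 9.5720 28.6718 5.4929] k=[0 7 31 6]
t=8: x=[0.3396 7.7837 28.6718 7.4352] k=[0 10 31 3]
t=9: x=[0.4851 10.4666 28.6718 4.5201] k=[0 8 27 1]
t=10: x=[0.3881 8.4790 24.8744 2.3657] k=[0 9 26 3]
t=11: x=[0.4366 9.3235 24.1242 4.2639] k=[3 10 25 7]
t=12: x=[3.2560 10.3175 23.4739 8.0986] k=[7 8 26 12]

1.944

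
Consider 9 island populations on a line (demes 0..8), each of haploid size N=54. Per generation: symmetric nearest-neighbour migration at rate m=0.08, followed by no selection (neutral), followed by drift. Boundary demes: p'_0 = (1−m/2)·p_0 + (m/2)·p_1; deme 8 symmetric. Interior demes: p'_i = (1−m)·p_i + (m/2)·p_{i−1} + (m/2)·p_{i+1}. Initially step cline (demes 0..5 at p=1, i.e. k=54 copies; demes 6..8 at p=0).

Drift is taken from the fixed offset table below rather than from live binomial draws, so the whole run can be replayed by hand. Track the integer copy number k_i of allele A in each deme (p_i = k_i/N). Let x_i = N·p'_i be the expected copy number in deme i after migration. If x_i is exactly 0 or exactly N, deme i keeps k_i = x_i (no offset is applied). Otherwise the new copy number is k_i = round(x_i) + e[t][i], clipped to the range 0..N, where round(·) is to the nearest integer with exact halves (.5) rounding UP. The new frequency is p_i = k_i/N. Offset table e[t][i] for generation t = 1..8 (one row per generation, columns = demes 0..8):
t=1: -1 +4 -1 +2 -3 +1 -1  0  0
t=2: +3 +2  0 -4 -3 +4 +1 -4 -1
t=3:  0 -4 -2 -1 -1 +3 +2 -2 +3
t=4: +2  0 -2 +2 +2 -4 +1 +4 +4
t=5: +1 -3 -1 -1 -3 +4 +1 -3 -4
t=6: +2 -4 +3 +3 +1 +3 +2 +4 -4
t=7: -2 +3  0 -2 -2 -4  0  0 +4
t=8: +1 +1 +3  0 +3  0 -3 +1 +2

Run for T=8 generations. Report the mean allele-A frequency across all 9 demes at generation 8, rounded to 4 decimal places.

t=0: k=[54 54 54 54 54 54 0 0 0]
t=1: x=[54.0000 54.0000 54.0000 54.0000 54.0000 51.8400 2.1600 0.0000 0.0000] k=[54 54 54 54 54 53 1 0 0]
t=2: x=[54.0000 54.0000 54.0000 54.0000 53.9600 50.9600 3.0400 0.0400 0.0000] k=[54 54 54 54 51 54 4 0 0]
t=3: x=[54.0000 54.0000 54.0000 53.8800 51.2400 51.8800 5.8400 0.1600 0.0000] k=[54 54 54 53 50 54 8 0 0]
t=4: x=[54.0000 54.0000 53.9600 52.9200 50.2800 52.0000 9.5200 0.3200 0.0000] k=[54 54 52 54 52 48 11 4 0]
t=5: x=[54.0000 53.9200 52.1600 53.8400 51.9200 46.6800 12.2000 4.1200 0.1600] k=[54 51 51 53 49 51 13 1 0]
t=6: x=[53.8800 51.1200 51.0800 52.7600 49.2400 49.4000 14.0400 1.4400 0.0400] k=[54 47 54 54 50 52 16 5 0]
t=7: x=[53.7200 47.5600 53.7200 53.8400 50.2400 50.4800 17.0000 5.2400 0.2000] k=[52 51 54 52 48 46 17 5 4]
t=8: x=[51.9600 51.1600 53.8000 51.9200 48.0800 44.9200 17.6800 5.4400 4.0400] k=[53 52 54 52 51 45 15 6 6]

0.6872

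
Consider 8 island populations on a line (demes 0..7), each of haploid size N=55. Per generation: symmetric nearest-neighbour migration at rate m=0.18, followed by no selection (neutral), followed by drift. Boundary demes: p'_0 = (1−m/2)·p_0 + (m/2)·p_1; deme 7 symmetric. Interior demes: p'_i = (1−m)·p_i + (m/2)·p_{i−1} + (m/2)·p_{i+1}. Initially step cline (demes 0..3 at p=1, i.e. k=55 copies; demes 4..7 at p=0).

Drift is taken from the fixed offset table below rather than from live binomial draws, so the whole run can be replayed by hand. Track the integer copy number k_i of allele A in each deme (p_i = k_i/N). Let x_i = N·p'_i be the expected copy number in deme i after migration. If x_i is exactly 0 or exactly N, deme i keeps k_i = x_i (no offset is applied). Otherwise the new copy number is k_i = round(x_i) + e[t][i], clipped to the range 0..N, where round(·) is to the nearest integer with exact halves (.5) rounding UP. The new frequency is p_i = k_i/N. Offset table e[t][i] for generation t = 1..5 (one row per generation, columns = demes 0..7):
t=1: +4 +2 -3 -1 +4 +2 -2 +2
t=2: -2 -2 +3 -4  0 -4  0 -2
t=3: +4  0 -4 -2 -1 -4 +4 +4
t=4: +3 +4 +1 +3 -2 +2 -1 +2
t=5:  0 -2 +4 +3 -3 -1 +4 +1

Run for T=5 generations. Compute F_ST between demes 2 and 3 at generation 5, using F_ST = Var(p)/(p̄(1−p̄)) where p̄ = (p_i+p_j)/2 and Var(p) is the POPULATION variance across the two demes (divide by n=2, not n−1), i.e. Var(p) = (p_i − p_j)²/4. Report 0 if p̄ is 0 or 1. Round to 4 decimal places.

t=0: k=[55 55 55 55 0 0 0 0]
t=1: x=[55.0000 55.0000 55.0000 50.0500 4.9500 0.0000 0.0000 0.0000] k=[55 55 55 49 9 0 0 0]
t=2: x=[55.0000 55.0000 54.4600 45.9400 11.7900 0.8100 0.0000 0.0000] k=[55 55 55 42 12 0 0 0]
t=3: x=[55.0000 55.0000 53.8300 40.4700 13.6200 1.0800 0.0000 0.0000] k=[55 55 50 38 13 0 0 0]
t=4: x=[55.0000 54.5500 49.3700 36.8300 14.0800 1.1700 0.0000 0.0000] k=[55 55 50 40 12 3 0 0]
t=5: x=[55.0000 54.5500 49.5500 38.3800 13.7100 3.5400 0.2700 0.0000] k=[55 53 54 41 11 3 4 0]

0.1186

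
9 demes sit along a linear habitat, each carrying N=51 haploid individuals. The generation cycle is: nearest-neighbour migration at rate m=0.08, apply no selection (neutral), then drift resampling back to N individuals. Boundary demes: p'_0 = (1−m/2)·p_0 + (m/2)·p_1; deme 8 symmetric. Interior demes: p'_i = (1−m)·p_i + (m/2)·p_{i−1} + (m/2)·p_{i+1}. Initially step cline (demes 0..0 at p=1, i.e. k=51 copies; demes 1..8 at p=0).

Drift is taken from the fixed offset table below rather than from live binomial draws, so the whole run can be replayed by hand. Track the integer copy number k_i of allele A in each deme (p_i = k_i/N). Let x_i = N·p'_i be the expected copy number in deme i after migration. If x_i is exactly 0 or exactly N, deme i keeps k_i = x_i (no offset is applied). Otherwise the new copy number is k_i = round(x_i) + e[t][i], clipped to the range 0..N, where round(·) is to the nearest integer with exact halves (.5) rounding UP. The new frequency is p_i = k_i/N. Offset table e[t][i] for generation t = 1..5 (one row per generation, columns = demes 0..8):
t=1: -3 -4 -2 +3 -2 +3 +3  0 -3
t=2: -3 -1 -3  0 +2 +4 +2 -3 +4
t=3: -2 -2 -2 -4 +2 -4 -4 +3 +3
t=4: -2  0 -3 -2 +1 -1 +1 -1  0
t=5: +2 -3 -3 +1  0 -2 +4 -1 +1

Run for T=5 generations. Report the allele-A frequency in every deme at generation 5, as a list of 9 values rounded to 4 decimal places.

[0.6863, 0.0000, 0.0000, 0.0000, 0.0000, 0.0000, 0.0000, 0.0000, 0.0000]

t=0: k=[51 0 0 0 0 0 0 0 0]
t=1: x=[48.9600 2.0400 0.0000 0.0000 0.0000 0.0000 0.0000 0.0000 0.0000] k=[46 0 0 0 0 0 0 0 0]
t=2: x=[44.1600 1.8400 0.0000 0.0000 0.0000 0.0000 0.0000 0.0000 0.0000] k=[41 1 0 0 0 0 0 0 0]
t=3: x=[39.4000 2.5600 0.0400 0.0000 0.0000 0.0000 0.0000 0.0000 0.0000] k=[37 1 0 0 0 0 0 0 0]
t=4: x=[35.5600 2.4000 0.0400 0.0000 0.0000 0.0000 0.0000 0.0000 0.0000] k=[34 2 0 0 0 0 0 0 0]
t=5: x=[32.7200 3.2000 0.0800 0.0000 0.0000 0.0000 0.0000 0.0000 0.0000] k=[35 0 0 0 0 0 0 0 0]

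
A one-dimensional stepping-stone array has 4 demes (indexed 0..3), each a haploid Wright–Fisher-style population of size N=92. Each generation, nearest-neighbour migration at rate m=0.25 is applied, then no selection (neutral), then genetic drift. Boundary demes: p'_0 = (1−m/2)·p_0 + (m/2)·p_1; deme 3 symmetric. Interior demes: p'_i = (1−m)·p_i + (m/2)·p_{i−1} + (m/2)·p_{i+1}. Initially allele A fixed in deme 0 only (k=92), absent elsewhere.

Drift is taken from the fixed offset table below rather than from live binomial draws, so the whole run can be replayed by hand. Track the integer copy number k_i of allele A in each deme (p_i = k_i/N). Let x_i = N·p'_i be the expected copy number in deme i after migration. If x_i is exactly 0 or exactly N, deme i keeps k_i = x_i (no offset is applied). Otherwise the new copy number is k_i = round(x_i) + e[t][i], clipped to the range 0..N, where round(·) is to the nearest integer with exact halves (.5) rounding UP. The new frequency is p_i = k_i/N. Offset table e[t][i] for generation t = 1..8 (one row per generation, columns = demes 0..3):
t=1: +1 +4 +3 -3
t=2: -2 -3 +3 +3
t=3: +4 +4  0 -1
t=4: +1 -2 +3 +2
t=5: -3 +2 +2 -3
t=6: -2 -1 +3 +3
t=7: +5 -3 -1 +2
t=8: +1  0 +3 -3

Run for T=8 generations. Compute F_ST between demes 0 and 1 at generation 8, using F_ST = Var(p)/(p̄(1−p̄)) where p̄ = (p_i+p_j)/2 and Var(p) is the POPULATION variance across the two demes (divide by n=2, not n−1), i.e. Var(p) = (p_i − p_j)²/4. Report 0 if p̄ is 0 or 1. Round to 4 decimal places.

t=0: k=[92 0 0 0]
t=1: x=[80.5000 11.5000 0.0000 0.0000] k=[82 16 0 0]
t=2: x=[73.7500 22.2500 2.0000 0.0000] k=[72 19 5 0]
t=3: x=[65.3750 23.8750 6.1250 0.6250] k=[69 28 6 0]
t=4: x=[63.8750 30.3750 8.0000 0.7500] k=[65 28 11 3]
t=5: x=[60.3750 30.5000 12.1250 4.0000] k=[57 33 14 1]
t=6: x=[54.0000 33.6250 14.7500 2.6250] k=[52 33 18 6]
t=7: x=[49.6250 33.5000 18.3750 7.5000] k=[55 31 17 10]
t=8: x=[52.0000 32.2500 17.8750 10.8750] k=[53 32 21 8]

0.0524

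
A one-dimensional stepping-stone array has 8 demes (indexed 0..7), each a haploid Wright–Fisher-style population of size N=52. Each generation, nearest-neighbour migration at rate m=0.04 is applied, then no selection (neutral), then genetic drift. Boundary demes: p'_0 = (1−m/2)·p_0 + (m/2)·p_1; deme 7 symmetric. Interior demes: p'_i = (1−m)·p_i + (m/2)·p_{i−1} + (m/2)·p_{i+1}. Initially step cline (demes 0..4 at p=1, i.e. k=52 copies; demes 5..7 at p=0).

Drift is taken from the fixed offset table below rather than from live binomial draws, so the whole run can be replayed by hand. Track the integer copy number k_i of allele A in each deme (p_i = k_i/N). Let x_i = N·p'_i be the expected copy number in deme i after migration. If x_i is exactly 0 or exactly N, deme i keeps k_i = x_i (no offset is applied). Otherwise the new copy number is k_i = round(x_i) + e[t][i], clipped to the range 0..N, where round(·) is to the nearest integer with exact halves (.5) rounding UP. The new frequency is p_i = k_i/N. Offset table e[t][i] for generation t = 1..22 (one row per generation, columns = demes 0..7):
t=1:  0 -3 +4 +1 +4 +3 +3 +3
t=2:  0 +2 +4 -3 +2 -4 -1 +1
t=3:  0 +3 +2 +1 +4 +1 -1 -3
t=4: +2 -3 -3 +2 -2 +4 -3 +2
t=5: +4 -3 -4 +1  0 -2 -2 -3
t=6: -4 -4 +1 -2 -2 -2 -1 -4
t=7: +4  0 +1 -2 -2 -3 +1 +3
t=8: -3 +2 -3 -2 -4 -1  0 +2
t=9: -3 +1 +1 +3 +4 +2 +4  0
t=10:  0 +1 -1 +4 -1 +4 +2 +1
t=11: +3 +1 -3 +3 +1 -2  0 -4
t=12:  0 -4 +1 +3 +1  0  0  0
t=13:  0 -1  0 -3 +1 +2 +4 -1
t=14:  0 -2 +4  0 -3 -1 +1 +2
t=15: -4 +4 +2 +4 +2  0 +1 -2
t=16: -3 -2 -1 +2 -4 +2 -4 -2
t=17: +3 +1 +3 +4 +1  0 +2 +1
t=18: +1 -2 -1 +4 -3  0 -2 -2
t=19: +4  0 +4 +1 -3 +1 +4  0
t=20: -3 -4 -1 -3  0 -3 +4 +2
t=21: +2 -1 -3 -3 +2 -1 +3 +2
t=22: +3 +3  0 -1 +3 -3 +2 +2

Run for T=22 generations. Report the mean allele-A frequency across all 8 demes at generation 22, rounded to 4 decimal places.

0.6394

t=0: k=[52 52 52 52 52 0 0 0]
t=1: x=[52.0000 52.0000 52.0000 52.0000 50.9600 1.0400 0.0000 0.0000] k=[52 52 52 52 52 4 0 0]
t=2: x=[52.0000 52.0000 52.0000 52.0000 51.0400 4.8800 0.0800 0.0000] k=[52 52 52 52 52 1 0 0]
t=3: x=[52.0000 52.0000 52.0000 52.0000 50.9800 2.0000 0.0200 0.0000] k=[52 52 52 52 52 3 0 0]
t=4: x=[52.0000 52.0000 52.0000 52.0000 51.0200 3.9200 0.0600 0.0000] k=[52 52 52 52 49 8 0 0]
t=5: x=[52.0000 52.0000 52.0000 51.9400 48.2400 8.6600 0.1600 0.0000] k=[52 52 52 52 48 7 0 0]
t=6: x=[52.0000 52.0000 52.0000 51.9200 47.2600 7.6800 0.1400 0.0000] k=[52 52 52 50 45 6 0 0]
t=7: x=[52.0000 52.0000 51.9600 49.9400 44.3200 6.6600 0.1200 0.0000] k=[52 52 52 48 42 4 1 0]
t=8: x=[52.0000 52.0000 51.9200 47.9600 41.3600 4.7000 1.0400 0.0200] k=[52 52 49 46 37 4 1 2]
t=9: x=[52.0000 51.9400 49.0000 45.8800 36.5200 4.6000 1.0800 1.9800] k=[52 52 50 49 41 7 5 2]
t=10: x=[52.0000 51.9600 50.0200 48.8600 40.4800 7.6400 4.9800 2.0600] k=[52 52 49 52 39 12 7 3]
t=11: x=[52.0000 51.9400 49.1200 51.6800 38.7200 12.4400 7.0200 3.0800] k=[52 52 46 52 40 10 7 0]
t=12: x=[52.0000 51.8800 46.2400 51.6400 39.6400 10.5400 6.9200 0.1400] k=[52 48 47 52 41 11 7 0]
t=13: x=[51.9200 48.0600 47.1200 51.6800 40.6200 11.5200 6.9400 0.1400] k=[52 47 47 49 42 14 11 0]
t=14: x=[51.9000 47.1000 47.0400 48.8200 41.5800 14.5000 10.8400 0.2200] k=[52 45 51 49 39 14 12 2]
t=15: x=[51.8600 45.2600 50.8400 48.8400 38.7000 14.4600 11.8400 2.2000] k=[48 49 52 52 41 14 13 0]
t=16: x=[48.0200 49.0400 51.9400 51.7800 40.6800 14.5200 12.7600 0.2600] k=[45 47 51 52 37 17 9 0]
t=17: x=[45.0400 47.0400 50.9400 51.6800 36.9000 17.2400 8.9800 0.1800] k=[48 48 52 52 38 17 11 1]
t=18: x=[48.0000 48.0800 51.9200 51.7200 37.8600 17.3000 10.9200 1.2000] k=[49 46 51 52 35 17 9 0]
t=19: x=[48.9400 46.1600 50.9200 51.6400 34.9800 17.2000 8.9800 0.1800] k=[52 46 52 52 32 18 13 0]
t=20: x=[51.8800 46.2400 51.8800 51.6000 32.1200 18.1800 12.8400 0.2600] k=[49 42 51 49 32 15 17 2]
t=21: x=[48.8600 42.3200 50.7800 48.7000 32.0000 15.3800 16.6600 2.3000] k=[51 41 48 46 34 14 20 4]
t=22: x=[50.8000 41.3400 47.8200 45.8000 33.8400 14.5200 19.5600 4.3200] k=[52 44 48 45 37 12 22 6]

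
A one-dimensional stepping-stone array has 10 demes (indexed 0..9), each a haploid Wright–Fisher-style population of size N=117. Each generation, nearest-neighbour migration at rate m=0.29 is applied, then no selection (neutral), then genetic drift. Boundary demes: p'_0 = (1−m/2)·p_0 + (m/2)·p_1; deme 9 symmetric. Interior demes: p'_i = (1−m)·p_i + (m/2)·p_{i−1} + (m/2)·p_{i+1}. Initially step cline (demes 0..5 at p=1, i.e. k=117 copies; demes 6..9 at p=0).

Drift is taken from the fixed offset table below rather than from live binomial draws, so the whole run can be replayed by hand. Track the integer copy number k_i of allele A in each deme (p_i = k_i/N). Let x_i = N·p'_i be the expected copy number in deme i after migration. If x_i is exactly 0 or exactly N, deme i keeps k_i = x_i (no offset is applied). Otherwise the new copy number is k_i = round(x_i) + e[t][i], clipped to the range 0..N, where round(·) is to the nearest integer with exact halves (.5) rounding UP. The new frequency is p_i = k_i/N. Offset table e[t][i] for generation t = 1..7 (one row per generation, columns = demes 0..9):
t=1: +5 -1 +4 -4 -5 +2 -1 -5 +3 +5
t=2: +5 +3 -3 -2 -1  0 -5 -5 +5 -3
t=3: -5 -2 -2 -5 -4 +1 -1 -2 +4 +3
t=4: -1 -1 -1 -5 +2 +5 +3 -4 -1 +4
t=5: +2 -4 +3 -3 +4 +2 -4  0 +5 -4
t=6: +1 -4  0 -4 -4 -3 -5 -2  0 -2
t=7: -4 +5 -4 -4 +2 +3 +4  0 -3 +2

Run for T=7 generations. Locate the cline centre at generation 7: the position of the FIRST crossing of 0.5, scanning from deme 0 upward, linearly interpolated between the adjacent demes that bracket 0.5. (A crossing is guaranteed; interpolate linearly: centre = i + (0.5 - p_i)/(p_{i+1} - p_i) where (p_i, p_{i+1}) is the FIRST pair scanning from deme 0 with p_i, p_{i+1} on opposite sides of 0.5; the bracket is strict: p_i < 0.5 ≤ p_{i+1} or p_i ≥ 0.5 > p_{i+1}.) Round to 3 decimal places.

t=0: k=[117 117 117 117 117 117 0 0 0 0]
t=1: x=[117.0000 117.0000 117.0000 117.0000 117.0000 100.0350 16.9650 0.0000 0.0000 0.0000] k=[117 117 117 117 117 102 16 0 0 0]
t=2: x=[117.0000 117.0000 117.0000 117.0000 114.8250 91.7050 26.1500 2.3200 0.0000 0.0000] k=[117 117 117 117 114 92 21 0 0 0]
t=3: x=[117.0000 117.0000 117.0000 116.5650 111.2450 84.8950 28.2500 3.0450 0.0000 0.0000] k=[117 117 117 112 107 86 27 1 0 0]
t=4: x=[117.0000 117.0000 116.2750 112.0000 104.6800 80.4900 31.7850 4.6250 0.1450 0.0000] k=[117 117 115 107 107 85 35 1 0 0]
t=5: x=[117.0000 116.7100 114.1300 108.1600 103.8100 80.9400 37.3200 5.7850 0.1450 0.0000] k=[117 113 117 105 108 83 33 6 5 0]
t=6: x=[116.4200 114.1600 114.6800 107.1750 103.9400 79.3750 36.3350 9.7700 4.4200 0.7250] k=[117 110 115 103 100 76 31 8 4 0]
t=7: x=[115.9850 111.7400 112.5350 104.3050 96.9550 72.9550 34.1900 10.7550 4.0000 0.5800] k=[112 117 109 100 99 76 38 11 1 3]

5.461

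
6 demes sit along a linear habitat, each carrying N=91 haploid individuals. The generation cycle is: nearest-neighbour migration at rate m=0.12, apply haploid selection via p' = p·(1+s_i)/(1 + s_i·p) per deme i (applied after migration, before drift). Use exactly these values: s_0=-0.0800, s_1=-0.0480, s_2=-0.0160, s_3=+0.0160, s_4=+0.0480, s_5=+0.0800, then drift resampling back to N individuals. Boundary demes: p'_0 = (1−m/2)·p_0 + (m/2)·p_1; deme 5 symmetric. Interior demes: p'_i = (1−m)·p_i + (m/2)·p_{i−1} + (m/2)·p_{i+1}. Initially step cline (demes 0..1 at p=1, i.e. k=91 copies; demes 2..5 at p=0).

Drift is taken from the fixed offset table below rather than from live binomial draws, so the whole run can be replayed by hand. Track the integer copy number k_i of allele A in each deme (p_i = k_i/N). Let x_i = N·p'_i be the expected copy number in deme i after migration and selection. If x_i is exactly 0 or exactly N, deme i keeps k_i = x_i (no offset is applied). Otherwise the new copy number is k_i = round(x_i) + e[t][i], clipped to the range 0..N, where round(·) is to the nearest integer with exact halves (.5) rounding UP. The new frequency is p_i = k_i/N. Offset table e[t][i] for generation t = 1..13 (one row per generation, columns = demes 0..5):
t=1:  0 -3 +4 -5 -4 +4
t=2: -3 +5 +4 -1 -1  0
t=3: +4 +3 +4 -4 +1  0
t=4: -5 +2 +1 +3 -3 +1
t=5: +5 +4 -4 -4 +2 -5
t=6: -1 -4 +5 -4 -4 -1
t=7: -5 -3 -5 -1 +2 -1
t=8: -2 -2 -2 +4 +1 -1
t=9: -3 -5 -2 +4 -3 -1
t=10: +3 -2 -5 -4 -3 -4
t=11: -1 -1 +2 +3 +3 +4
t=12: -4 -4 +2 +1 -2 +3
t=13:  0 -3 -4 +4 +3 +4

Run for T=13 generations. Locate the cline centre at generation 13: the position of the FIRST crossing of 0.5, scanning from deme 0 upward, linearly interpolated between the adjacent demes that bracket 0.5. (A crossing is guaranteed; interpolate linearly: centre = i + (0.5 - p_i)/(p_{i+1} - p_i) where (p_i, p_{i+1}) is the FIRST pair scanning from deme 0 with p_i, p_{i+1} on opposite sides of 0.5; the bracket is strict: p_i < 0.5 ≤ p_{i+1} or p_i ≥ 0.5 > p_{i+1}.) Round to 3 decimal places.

t=0: k=[91 91 0 0 0 0]
t=1: x=[91.0000 85.2820 5.3778 0.0000 0.0000 0.0000] k=[91 82 9 0 0 0]
t=2: x=[90.4133 77.6079 12.6631 0.5486 0.0000 0.0000] k=[87 83 17 0 0 0]
t=3: x=[86.4099 78.7685 19.6900 1.0361 0.0000 0.0000] k=[90 82 24 0 0 0]
t=4: x=[89.3936 78.4782 25.7412 1.4627 0.0000 0.0000] k=[84 80 27 4 0 0]
t=5: x=[83.1845 76.4694 28.4834 5.2175 0.2515 0.0000] k=[88 80 24 1 2 0]
t=6: x=[87.2299 76.5314 25.6816 2.4780 1.9055 0.1296] k=[86 73 31 0 0 0]
t=7: x=[84.7519 70.4890 31.3278 1.8891 0.0000 0.0000] k=[80 67 26 1 0 0]
t=8: x=[78.3382 64.4036 26.6550 2.4780 0.0629 0.0000] k=[76 62 25 6 1 0]
t=9: x=[74.0393 59.6165 25.7809 6.9411 1.2987 0.0648] k=[71 55 24 11 0 0]
t=10: x=[68.6647 53.0161 24.7880 11.2759 0.6914 0.0000] k=[72 51 20 7 0 0]
t=11: x=[69.3965 49.2912 20.8199 7.4681 0.4401 0.0000] k=[68 48 23 10 3 0]
t=12: x=[65.2902 46.5824 23.4382 10.5066 3.3897 0.1944] k=[61 43 25 12 1 3]
t=13: x=[58.1918 41.8860 25.0064 12.2877 1.8637 3.1025] k=[58 39 21 16 5 7]

0.658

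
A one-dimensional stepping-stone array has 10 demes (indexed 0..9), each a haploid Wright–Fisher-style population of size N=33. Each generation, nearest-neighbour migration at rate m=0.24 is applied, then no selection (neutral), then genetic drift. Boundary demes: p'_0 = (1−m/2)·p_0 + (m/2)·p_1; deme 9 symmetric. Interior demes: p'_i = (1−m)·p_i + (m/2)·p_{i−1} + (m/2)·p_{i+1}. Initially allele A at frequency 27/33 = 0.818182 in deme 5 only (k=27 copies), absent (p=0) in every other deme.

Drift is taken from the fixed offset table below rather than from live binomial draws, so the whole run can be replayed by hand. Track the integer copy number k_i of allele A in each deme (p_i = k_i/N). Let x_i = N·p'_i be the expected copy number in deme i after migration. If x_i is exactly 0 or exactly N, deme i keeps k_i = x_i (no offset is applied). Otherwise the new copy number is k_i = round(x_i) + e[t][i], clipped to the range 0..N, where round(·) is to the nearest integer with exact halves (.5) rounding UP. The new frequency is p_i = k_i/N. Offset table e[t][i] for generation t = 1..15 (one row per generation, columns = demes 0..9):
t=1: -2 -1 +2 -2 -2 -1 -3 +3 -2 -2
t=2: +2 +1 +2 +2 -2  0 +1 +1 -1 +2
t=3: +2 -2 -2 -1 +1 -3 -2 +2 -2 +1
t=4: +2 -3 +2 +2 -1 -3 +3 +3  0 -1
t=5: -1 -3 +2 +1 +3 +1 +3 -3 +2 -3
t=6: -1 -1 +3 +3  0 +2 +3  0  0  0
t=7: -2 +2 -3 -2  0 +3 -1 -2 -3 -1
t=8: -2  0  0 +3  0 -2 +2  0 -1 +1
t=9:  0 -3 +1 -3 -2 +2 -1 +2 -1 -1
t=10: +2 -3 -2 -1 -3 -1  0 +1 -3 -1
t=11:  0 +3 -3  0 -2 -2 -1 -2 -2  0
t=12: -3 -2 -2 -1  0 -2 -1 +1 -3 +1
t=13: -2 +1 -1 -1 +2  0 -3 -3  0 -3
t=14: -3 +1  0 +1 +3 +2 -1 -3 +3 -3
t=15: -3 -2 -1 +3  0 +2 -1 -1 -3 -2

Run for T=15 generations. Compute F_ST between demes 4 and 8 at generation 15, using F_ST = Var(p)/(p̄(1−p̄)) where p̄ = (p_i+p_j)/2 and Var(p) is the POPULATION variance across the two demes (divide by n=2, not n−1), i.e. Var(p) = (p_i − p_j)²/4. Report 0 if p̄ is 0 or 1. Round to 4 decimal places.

t=0: k=[0 0 0 0 0 27 0 0 0 0]
t=1: x=[0.0000 0.0000 0.0000 0.0000 3.2400 20.5200 3.2400 0.0000 0.0000 0.0000] k=[0 0 0 0 1 20 0 0 0 0]
t=2: x=[0.0000 0.0000 0.0000 0.1200 3.1600 15.3200 2.4000 0.0000 0.0000 0.0000] k=[0 0 0 2 1 15 3 0 0 0]
t=3: x=[0.0000 0.0000 0.2400 1.6400 2.8000 11.8800 4.0800 0.3600 0.0000 0.0000] k=[0 0 0 1 4 9 2 2 0 0]
t=4: x=[0.0000 0.0000 0.1200 1.2400 4.2400 7.5600 2.8400 1.7600 0.2400 0.0000] k=[0 0 2 3 3 5 6 5 0 0]
t=5: x=[0.0000 0.2400 1.8800 2.8800 3.2400 4.8800 5.7600 4.5200 0.6000 0.0000] k=[0 0 4 4 6 6 9 2 3 0]
t=6: x=[0.0000 0.4800 3.5200 4.2400 5.7600 6.3600 7.8000 2.9600 2.5200 0.3600] k=[0 0 7 7 6 8 11 3 3 0]
t=7: x=[0.0000 0.8400 6.1600 6.8800 6.3600 8.1200 9.6800 3.9600 2.6400 0.3600] k=[0 3 3 5 6 11 9 2 0 0]
t=8: x=[0.3600 2.6400 3.2400 4.8800 6.4800 10.1600 8.4000 2.6000 0.2400 0.0000] k=[0 3 3 8 6 8 10 3 0 0]
t=9: x=[0.3600 2.6400 3.6000 7.1600 6.4800 8.0000 8.9200 3.4800 0.3600 0.0000] k=[0 0 5 4 4 10 8 5 0 0]
t=10: x=[0.0000 0.6000 4.2800 4.1200 4.7200 9.0400 7.8800 4.7600 0.6000 0.0000] k=[0 0 2 3 2 8 8 6 0 0]
t=11: x=[0.0000 0.2400 1.8800 2.7600 2.8400 7.2800 7.7600 5.5200 0.7200 0.0000] k=[0 3 0 3 1 5 7 4 0 0]
t=12: x=[0.3600 2.2800 0.7200 2.4000 1.7200 4.7600 6.4000 3.8800 0.4800 0.0000] k=[0 0 0 1 2 3 5 5 0 0]
t=13: x=[0.0000 0.0000 0.1200 1.0000 2.0000 3.1200 4.7600 4.4000 0.6000 0.0000] k=[0 0 0 0 4 3 2 1 1 0]
t=14: x=[0.0000 0.0000 0.0000 0.4800 3.4000 3.0000 2.0000 1.1200 0.8800 0.1200] k=[0 0 0 1 6 5 1 0 4 0]
t=15: x=[0.0000 0.0000 0.1200 1.4800 5.2800 4.6400 1.3600 0.6000 3.0400 0.4800] k=[0 0 0 4 5 7 0 0 0 0]

0.0820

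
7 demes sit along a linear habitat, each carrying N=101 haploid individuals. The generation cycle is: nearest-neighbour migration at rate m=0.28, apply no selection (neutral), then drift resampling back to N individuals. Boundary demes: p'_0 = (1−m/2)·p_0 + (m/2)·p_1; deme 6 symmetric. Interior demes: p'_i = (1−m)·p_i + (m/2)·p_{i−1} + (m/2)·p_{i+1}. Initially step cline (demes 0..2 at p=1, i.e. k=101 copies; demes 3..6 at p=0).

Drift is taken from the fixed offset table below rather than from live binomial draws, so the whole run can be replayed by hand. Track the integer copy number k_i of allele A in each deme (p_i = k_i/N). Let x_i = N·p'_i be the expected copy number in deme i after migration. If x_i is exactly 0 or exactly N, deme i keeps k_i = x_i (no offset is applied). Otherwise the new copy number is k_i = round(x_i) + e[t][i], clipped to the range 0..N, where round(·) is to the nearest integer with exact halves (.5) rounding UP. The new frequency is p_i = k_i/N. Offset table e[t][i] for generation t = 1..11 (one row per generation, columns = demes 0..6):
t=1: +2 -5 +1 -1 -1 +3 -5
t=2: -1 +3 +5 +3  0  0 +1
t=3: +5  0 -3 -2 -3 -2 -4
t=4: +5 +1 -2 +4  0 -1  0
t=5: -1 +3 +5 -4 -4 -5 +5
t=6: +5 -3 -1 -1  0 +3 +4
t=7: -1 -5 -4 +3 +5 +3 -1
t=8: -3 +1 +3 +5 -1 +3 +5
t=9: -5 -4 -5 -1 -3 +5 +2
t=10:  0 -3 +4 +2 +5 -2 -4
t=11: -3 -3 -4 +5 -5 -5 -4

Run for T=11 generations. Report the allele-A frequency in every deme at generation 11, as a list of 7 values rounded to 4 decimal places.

[0.8119, 0.7129, 0.5842, 0.4752, 0.2079, 0.0792, 0.0297]

t=0: k=[101 101 101 0 0 0 0]
t=1: x=[101.0000 101.0000 86.8600 14.1400 0.0000 0.0000 0.0000] k=[101 101 88 13 0 0 0]
t=2: x=[101.0000 99.1800 79.3200 21.6800 1.8200 0.0000 0.0000] k=[101 101 84 25 2 0 0]
t=3: x=[101.0000 98.6200 78.1200 30.0400 4.9400 0.2800 0.0000] k=[101 99 75 28 2 0 0]
t=4: x=[100.7200 95.9200 71.7800 30.9400 5.3600 0.2800 0.0000] k=[101 97 70 35 5 0 0]
t=5: x=[100.4400 93.7800 68.8800 35.7000 8.5000 0.7000 0.0000] k=[99 97 74 32 5 0 0]
t=6: x=[98.7200 94.0600 71.3400 34.1000 8.0800 0.7000 0.0000] k=[101 91 70 33 8 4 0]
t=7: x=[99.6000 89.4600 67.7600 34.6800 10.9400 4.0000 0.5600] k=[99 84 64 38 16 7 0]
t=8: x=[96.9000 83.3000 63.1600 38.5600 17.8200 7.2800 0.9800] k=[94 84 66 44 17 10 6]
t=9: x=[92.6000 82.8800 65.4400 43.3000 19.8000 10.4200 6.5600] k=[88 79 60 42 17 15 9]
t=10: x=[86.7400 77.6000 60.1400 41.0200 20.2200 14.4400 9.8400] k=[87 75 64 43 25 12 6]
t=11: x=[85.3200 75.1400 62.6000 43.4200 25.7000 12.9800 6.8400] k=[82 72 59 48 21 8 3]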